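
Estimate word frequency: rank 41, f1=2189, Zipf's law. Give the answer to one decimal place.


Zipf's law: f(r) = f(1) / r
f(1) = 2189
f(41) = 2189 / 41
= 53.4 occurrences


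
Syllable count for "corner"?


Word: "corner"
Syllable breakdown: cor | ner
Counting: 2 parts
= 2 syllables


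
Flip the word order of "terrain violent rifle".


Original: "terrain violent rifle"
Words (1..n): terrain | violent | rifle
Reversed (n..1): rifle | violent | terrain
Result = "rifle violent terrain"


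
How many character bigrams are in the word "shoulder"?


Word: "shoulder" (length 8)
Number of 2-grams = length - 2 + 1 = 8 - 2 + 1
= 7


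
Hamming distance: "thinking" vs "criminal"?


Comparing character by character (same length = 8):
  Pos 0: 't' vs 'c' !=
  Pos 1: 'h' vs 'r' !=
  Pos 2: 'i' vs 'i' =
  Pos 3: 'n' vs 'm' !=
  Pos 4: 'k' vs 'i' !=
  Pos 5: 'i' vs 'n' !=
  Pos 6: 'n' vs 'a' !=
  Pos 7: 'g' vs 'l' !=
Hamming distance = 7


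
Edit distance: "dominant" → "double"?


Word 1: "dominant" (length 8)
Word 2: "double" (length 6)
One optimal edit sequence (insert/delete/substitute each cost 1):
  1. keep 'd'
  2. keep 'o'
  3. delete 'm'  (+1)
  4. delete 'i'  (+1)
  5. substitute 'n' -> 'u'  (+1)
  6. substitute 'a' -> 'b'  (+1)
  7. substitute 'n' -> 'l'  (+1)
  8. substitute 't' -> 'e'  (+1)
Total edit operations: 6
Edit distance = 6


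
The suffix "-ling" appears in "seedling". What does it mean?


Suffix: -ling
As in: seedling -> seed + -ling
Meaning = small / young


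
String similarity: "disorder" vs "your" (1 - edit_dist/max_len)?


Word 1: "disorder" (length 8)
Word 2: "your" (length 4)
One optimal edit sequence:
  1. delete 'd'  (+1)
  2. delete 'i'  (+1)
  3. substitute 's' -> 'y'  (+1)
  4. keep 'o'
  5. delete 'r'  (+1)
  6. delete 'd'  (+1)
  7. substitute 'e' -> 'u'  (+1)
  8. keep 'r'
Edit distance = 6
Max length = max(8, 4) = 8
Similarity = 1 - 6/8
= 0.2500


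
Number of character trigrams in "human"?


Word: "human" (length 5)
Number of 3-grams = length - 3 + 1 = 5 - 3 + 1
= 3


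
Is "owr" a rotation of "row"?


Word: "row", Candidate: "owr"
Method: check if candidate is substring of word+word
"rowrow" contains "owr"? Yes
Is rotation = Yes


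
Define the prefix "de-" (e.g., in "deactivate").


Prefix: de-
Example: deactivate = de- + activate
Meaning = remove / reverse


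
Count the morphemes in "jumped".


Word: "jumped"
Morphemes: jump | -ed
Each morpheme carries meaning
= 2 morphemes


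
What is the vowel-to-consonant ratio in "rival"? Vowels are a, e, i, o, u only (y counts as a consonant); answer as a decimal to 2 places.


Word: "rival"
Vowels (a,e,i,o,u): 2
Consonants: 3
Ratio = 2/3
= 0.67


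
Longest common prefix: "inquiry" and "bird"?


Word 1: "inquiry"
Word 2: "bird"
Comparing from start:
  Pos 0: 'i' != 'b' (stop)
LCP = "" (length 0)


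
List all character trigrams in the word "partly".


Word: "partly" (length 6)
Number of trigrams = 6 - 3 + 1 = 4
  Position 0: "par"
  Position 1: "art"
  Position 2: "rtl"
  Position 3: "tly"
Trigrams = "par", "art", "rtl", "tly"


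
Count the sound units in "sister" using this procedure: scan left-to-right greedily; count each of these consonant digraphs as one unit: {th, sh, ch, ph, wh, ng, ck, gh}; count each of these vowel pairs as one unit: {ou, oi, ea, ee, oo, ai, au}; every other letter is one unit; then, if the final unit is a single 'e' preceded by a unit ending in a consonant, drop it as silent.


Word: "sister" (6 letters)
Left-to-right scan:
  [1] 's' (letter)
  [2] 'i' (letter)
  [3] 's' (letter)
  [4] 't' (letter)
  [5] 'e' (letter)
  [6] 'r' (letter)
Units from scan: 6
Sound units = 6 units


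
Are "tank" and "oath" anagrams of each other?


Word 1: "tank" → sorted: aknt
Word 2: "oath" → sorted: ahot
Same letters? aknt != ahot
Anagram = No


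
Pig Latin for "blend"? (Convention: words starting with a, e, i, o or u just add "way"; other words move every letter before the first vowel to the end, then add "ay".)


Word: "blend"
Starts with consonant(s) → move to end, add 'ay'
Consonant cluster: "bl"
Pig Latin = "endblay"


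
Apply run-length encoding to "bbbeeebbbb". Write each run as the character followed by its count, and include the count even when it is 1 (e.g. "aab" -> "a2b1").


String: "bbbeeebbbb"
Scanning for consecutive runs:
  'b' x 3
  'e' x 3
  'b' x 4
RLE = "b3e3b4"


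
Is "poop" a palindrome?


Word: "poop"
Reversed: "poop"
Forward == Backward? poop == poop
Palindrome = Yes


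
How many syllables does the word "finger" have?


Word: "finger"
Syllable breakdown: fin · ger
Counting: 2 parts
= 2 syllables


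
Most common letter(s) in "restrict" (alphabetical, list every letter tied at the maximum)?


Word: "restrict"
Letter counts:
  'c': 1
  'e': 1
  'i': 1
  'r': 2
  's': 1
  't': 2
Maximum count = 2
Most frequent = 'r', 't' (2 times each)


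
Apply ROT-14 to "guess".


Word: "guess"
Shift: 14
Each letter → (letter + shift) mod 26:
  'g' (6) + 14 = 20 → 'u'
  'u' (20) + 14 = 8 → 'i'
  'e' (4) + 14 = 18 → 's'
  's' (18) + 14 = 6 → 'g'
  's' (18) + 14 = 6 → 'g'
Result = "uisgg"


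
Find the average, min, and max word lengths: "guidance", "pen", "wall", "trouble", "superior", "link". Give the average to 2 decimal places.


Lengths: "guidance"=8, "pen"=3, "wall"=4, "trouble"=7, "superior"=8, "link"=4
Sum = 34, Count = 6
Average = 34/6 = 5.67
= avg=5.67, min=3, max=8


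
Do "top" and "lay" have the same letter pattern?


Pattern of "top": [0, 1, 2]
Pattern of "lay": [0, 1, 2]
Patterns match
Same pattern = Yes


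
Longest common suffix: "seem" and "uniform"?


Word 1: "seem"
Word 2: "uniform"
Comparing from end:
  Pos -1: 'm' == 'm'
  Pos -2: 'e' != 'r' (stop)
LCS = "m" (length 1)


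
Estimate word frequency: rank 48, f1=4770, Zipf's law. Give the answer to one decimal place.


Zipf's law: f(r) = f(1) / r
f(1) = 4770
f(48) = 4770 / 48
= 99.4 occurrences


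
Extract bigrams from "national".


Word: "national" (length 8)
Number of bigrams = 8 - 2 + 1 = 7
  Position 0: "na"
  Position 1: "at"
  Position 2: "ti"
  Position 3: "io"
  Position 4: "on"
  Position 5: "na"
  Position 6: "al"
Bigrams = "na", "at", "ti", "io", "on", "na", "al"


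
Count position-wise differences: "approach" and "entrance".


Comparing character by character (same length = 8):
  Pos 0: 'a' vs 'e' !=
  Pos 1: 'p' vs 'n' !=
  Pos 2: 'p' vs 't' !=
  Pos 3: 'r' vs 'r' =
  Pos 4: 'o' vs 'a' !=
  Pos 5: 'a' vs 'n' !=
  Pos 6: 'c' vs 'c' =
  Pos 7: 'h' vs 'e' !=
Hamming distance = 6


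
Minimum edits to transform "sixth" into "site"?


Word 1: "sixth" (length 5)
Word 2: "site" (length 4)
One optimal edit sequence (insert/delete/substitute each cost 1):
  1. keep 's'
  2. keep 'i'
  3. delete 'x'  (+1)
  4. keep 't'
  5. substitute 'h' -> 'e'  (+1)
Total edit operations: 2
Edit distance = 2


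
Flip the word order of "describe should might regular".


Original: "describe should might regular"
Words (1..n): describe | should | might | regular
Reversed (n..1): regular | might | should | describe
Result = "regular might should describe"


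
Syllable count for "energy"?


Word: "energy"
Syllable breakdown: en | er | gy
Counting: 3 parts
= 3 syllables


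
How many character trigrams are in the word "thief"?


Word: "thief" (length 5)
Number of 3-grams = length - 3 + 1 = 5 - 3 + 1
= 3


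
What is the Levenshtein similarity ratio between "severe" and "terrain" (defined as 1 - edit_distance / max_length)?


Word 1: "severe" (length 6)
Word 2: "terrain" (length 7)
One optimal edit sequence:
  1. substitute 's' -> 't'  (+1)
  2. keep 'e'
  3. insert 'r'  (+1)
  4. substitute 'v' -> 'r'  (+1)
  5. substitute 'e' -> 'a'  (+1)
  6. substitute 'r' -> 'i'  (+1)
  7. substitute 'e' -> 'n'  (+1)
Edit distance = 6
Max length = max(6, 7) = 7
Similarity = 1 - 6/7
= 0.1429


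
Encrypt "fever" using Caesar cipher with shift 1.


Word: "fever"
Shift: 1
Each letter → (letter + shift) mod 26:
  'f' (5) + 1 = 6 → 'g'
  'e' (4) + 1 = 5 → 'f'
  'v' (21) + 1 = 22 → 'w'
  'e' (4) + 1 = 5 → 'f'
  'r' (17) + 1 = 18 → 's'
Result = "gfwfs"


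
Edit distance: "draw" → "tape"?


Word 1: "draw" (length 4)
Word 2: "tape" (length 4)
One optimal edit sequence (insert/delete/substitute each cost 1):
  1. substitute 'd' -> 't'  (+1)
  2. substitute 'r' -> 'a'  (+1)
  3. substitute 'a' -> 'p'  (+1)
  4. substitute 'w' -> 'e'  (+1)
Total edit operations: 4
Edit distance = 4


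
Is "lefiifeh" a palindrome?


Word: "lefiifeh"
Reversed: "hefiifel"
Forward == Backward? lefiifeh != hefiifel
Palindrome = No


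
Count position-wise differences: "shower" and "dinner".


Comparing character by character (same length = 6):
  Pos 0: 's' vs 'd' !=
  Pos 1: 'h' vs 'i' !=
  Pos 2: 'o' vs 'n' !=
  Pos 3: 'w' vs 'n' !=
  Pos 4: 'e' vs 'e' =
  Pos 5: 'r' vs 'r' =
Hamming distance = 4


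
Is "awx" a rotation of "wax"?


Word: "wax", Candidate: "awx"
Method: check if candidate is substring of word+word
"waxwax" contains "awx"? No
Is rotation = No


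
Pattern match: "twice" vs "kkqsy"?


Pattern of "twice": [0, 1, 2, 3, 4]
Pattern of "kkqsy": [0, 0, 1, 2, 3]
Patterns do not match
Same pattern = No


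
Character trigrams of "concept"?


Word: "concept" (length 7)
Number of trigrams = 7 - 3 + 1 = 5
  Position 0: "con"
  Position 1: "onc"
  Position 2: "nce"
  Position 3: "cep"
  Position 4: "ept"
Trigrams = "con", "onc", "nce", "cep", "ept"


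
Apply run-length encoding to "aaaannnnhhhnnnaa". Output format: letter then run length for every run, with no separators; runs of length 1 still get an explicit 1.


String: "aaaannnnhhhnnnaa"
Scanning for consecutive runs:
  'a' x 4
  'n' x 4
  'h' x 3
  'n' x 3
  'a' x 2
RLE = "a4n4h3n3a2"


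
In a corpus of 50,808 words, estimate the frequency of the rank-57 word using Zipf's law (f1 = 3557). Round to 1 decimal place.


Zipf's law: f(r) = f(1) / r
f(1) = 3557
f(57) = 3557 / 57
= 62.4 occurrences


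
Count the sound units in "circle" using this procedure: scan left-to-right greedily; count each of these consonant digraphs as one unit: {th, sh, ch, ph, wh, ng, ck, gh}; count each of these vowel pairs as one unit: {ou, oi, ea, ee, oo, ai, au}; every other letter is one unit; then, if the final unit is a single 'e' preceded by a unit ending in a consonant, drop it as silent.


Word: "circle" (6 letters)
Left-to-right scan:
  (1) 'c' (letter)
  (2) 'i' (letter)
  (3) 'r' (letter)
  (4) 'c' (letter)
  (5) 'l' (letter)
  (6) 'e' (letter)
Units from scan: 6
Final unit is 'e' after a consonant -> drop as silent (-1)
Sound units = 5 units


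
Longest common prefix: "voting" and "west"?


Word 1: "voting"
Word 2: "west"
Comparing from start:
  Pos 0: 'v' != 'w' (stop)
LCP = "" (length 0)


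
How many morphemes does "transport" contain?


Word: "transport"
Morphemes: trans- / port
Each morpheme carries meaning
= 2 morphemes


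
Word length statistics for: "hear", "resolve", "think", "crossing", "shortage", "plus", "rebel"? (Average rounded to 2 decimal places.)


Lengths: "hear"=4, "resolve"=7, "think"=5, "crossing"=8, "shortage"=8, "plus"=4, "rebel"=5
Sum = 41, Count = 7
Average = 41/7 = 5.86
= avg=5.86, min=4, max=8


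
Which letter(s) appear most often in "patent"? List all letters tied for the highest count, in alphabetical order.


Word: "patent"
Letter counts:
  'a': 1
  'e': 1
  'n': 1
  'p': 1
  't': 2
Maximum count = 2
Most frequent = 't' (2 times each)


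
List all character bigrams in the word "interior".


Word: "interior" (length 8)
Number of bigrams = 8 - 2 + 1 = 7
  Position 0: "in"
  Position 1: "nt"
  Position 2: "te"
  Position 3: "er"
  Position 4: "ri"
  Position 5: "io"
  Position 6: "or"
Bigrams = "in", "nt", "te", "er", "ri", "io", "or"


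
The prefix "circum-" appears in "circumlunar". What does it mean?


Prefix: circum-
Example: circumlunar (circum- + lunar)
Meaning = around


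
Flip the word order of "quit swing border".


Original: "quit swing border"
Words (1..n): quit | swing | border
Reversed (n..1): border | swing | quit
Result = "border swing quit"


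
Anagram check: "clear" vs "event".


Word 1: "clear" → sorted: acelr
Word 2: "event" → sorted: eentv
Same letters? acelr != eentv
Anagram = No


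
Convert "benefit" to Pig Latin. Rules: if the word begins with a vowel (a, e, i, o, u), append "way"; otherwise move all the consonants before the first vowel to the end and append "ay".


Word: "benefit"
Starts with consonant(s) → move to end, add 'ay'
Consonant cluster: "b"
Pig Latin = "enefitbay"


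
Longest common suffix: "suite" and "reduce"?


Word 1: "suite"
Word 2: "reduce"
Comparing from end:
  Pos -1: 'e' == 'e'
  Pos -2: 't' != 'c' (stop)
LCS = "e" (length 1)


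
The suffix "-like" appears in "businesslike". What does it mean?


Suffix: -like
As in: businesslike -> business + -like
Meaning = resembling


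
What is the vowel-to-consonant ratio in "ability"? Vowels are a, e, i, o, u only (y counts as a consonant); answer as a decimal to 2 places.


Word: "ability"
Vowels (a,e,i,o,u): 3
Consonants: 4
Ratio = 3/4
= 0.75


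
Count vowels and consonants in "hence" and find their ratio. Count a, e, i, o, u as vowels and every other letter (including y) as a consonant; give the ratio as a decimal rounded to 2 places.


Word: "hence"
Vowels (a,e,i,o,u): 2
Consonants: 3
Ratio = 2/3
= 0.67


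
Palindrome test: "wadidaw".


Word: "wadidaw"
Reversed: "wadidaw"
Forward == Backward? wadidaw == wadidaw
Palindrome = Yes


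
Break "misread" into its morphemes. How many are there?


Word: "misread"
Morphemes: mis- / read
Each morpheme carries meaning
= 2 morphemes


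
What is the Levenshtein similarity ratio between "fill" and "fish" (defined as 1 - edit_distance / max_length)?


Word 1: "fill" (length 4)
Word 2: "fish" (length 4)
One optimal edit sequence:
  1. keep 'f'
  2. keep 'i'
  3. substitute 'l' -> 's'  (+1)
  4. substitute 'l' -> 'h'  (+1)
Edit distance = 2
Max length = max(4, 4) = 4
Similarity = 1 - 2/4
= 0.5000


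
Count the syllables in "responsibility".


Word: "responsibility"
Syllable breakdown: re · spon · si · bil · i · ty
Counting: 6 parts
= 6 syllables


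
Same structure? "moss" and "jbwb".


Pattern of "moss": [0, 1, 2, 2]
Pattern of "jbwb": [0, 1, 2, 1]
Patterns do not match
Same pattern = No


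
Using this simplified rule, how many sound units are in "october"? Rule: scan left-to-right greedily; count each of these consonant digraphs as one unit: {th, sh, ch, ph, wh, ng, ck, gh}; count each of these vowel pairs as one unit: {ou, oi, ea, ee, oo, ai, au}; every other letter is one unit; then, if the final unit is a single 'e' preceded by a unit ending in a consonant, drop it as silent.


Word: "october" (7 letters)
Left-to-right scan:
  [1] 'o' (letter)
  [2] 'c' (letter)
  [3] 't' (letter)
  [4] 'o' (letter)
  [5] 'b' (letter)
  [6] 'e' (letter)
  [7] 'r' (letter)
Units from scan: 7
Sound units = 7 units


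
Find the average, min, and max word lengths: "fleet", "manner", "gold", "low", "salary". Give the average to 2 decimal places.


Lengths: "fleet"=5, "manner"=6, "gold"=4, "low"=3, "salary"=6
Sum = 24, Count = 5
Average = 24/5 = 4.80
= avg=4.80, min=3, max=6


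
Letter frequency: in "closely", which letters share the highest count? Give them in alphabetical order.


Word: "closely"
Letter counts:
  'c': 1
  'e': 1
  'l': 2
  'o': 1
  's': 1
  'y': 1
Maximum count = 2
Most frequent = 'l' (2 times each)


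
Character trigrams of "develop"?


Word: "develop" (length 7)
Number of trigrams = 7 - 3 + 1 = 5
  Position 0: "dev"
  Position 1: "eve"
  Position 2: "vel"
  Position 3: "elo"
  Position 4: "lop"
Trigrams = "dev", "eve", "vel", "elo", "lop"


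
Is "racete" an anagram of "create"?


Word 1: "create" → sorted: aceert
Word 2: "racete" → sorted: aceert
Same letters? aceert == aceert
Anagram = Yes


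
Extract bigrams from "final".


Word: "final" (length 5)
Number of bigrams = 5 - 2 + 1 = 4
  Position 0: "fi"
  Position 1: "in"
  Position 2: "na"
  Position 3: "al"
Bigrams = "fi", "in", "na", "al"


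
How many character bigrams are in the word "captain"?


Word: "captain" (length 7)
Number of 2-grams = length - 2 + 1 = 7 - 2 + 1
= 6


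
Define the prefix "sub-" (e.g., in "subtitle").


Prefix: sub-
Example: subtitle (sub- + title)
Meaning = under / below


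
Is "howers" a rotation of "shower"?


Word: "shower", Candidate: "howers"
Method: check if candidate is substring of word+word
"showershower" contains "howers"? Yes
Is rotation = Yes


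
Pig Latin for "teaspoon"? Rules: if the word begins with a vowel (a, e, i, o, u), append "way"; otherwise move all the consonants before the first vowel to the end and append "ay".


Word: "teaspoon"
Starts with consonant(s) → move to end, add 'ay'
Consonant cluster: "t"
Pig Latin = "easpoontay"


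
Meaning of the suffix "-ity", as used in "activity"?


Suffix: -ity
As in: activity -> active + -ity, with a spelling change
Meaning = quality of


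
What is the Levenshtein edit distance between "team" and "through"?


Word 1: "team" (length 4)
Word 2: "through" (length 7)
One optimal edit sequence (insert/delete/substitute each cost 1):
  1. keep 't'
  2. insert 'h'  (+1)
  3. insert 'r'  (+1)
  4. insert 'o'  (+1)
  5. substitute 'e' -> 'u'  (+1)
  6. substitute 'a' -> 'g'  (+1)
  7. substitute 'm' -> 'h'  (+1)
Total edit operations: 6
Edit distance = 6


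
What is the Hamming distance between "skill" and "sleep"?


Comparing character by character (same length = 5):
  Pos 0: 's' vs 's' =
  Pos 1: 'k' vs 'l' !=
  Pos 2: 'i' vs 'e' !=
  Pos 3: 'l' vs 'e' !=
  Pos 4: 'l' vs 'p' !=
Hamming distance = 4


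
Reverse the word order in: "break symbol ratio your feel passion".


Original: "break symbol ratio your feel passion"
Words (1..n): break | symbol | ratio | your | feel | passion
Reversed (n..1): passion | feel | your | ratio | symbol | break
Result = "passion feel your ratio symbol break"


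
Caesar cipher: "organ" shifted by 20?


Word: "organ"
Shift: 20
Each letter → (letter + shift) mod 26:
  'o' (14) + 20 = 8 → 'i'
  'r' (17) + 20 = 11 → 'l'
  'g' (6) + 20 = 0 → 'a'
  'a' (0) + 20 = 20 → 'u'
  'n' (13) + 20 = 7 → 'h'
Result = "ilauh"


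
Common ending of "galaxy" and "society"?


Word 1: "galaxy"
Word 2: "society"
Comparing from end:
  Pos -1: 'y' == 'y'
  Pos -2: 'x' != 't' (stop)
LCS = "y" (length 1)


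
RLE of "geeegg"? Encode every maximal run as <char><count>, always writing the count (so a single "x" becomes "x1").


String: "geeegg"
Scanning for consecutive runs:
  'g' x 1
  'e' x 3
  'g' x 2
RLE = "g1e3g2"


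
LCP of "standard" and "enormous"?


Word 1: "standard"
Word 2: "enormous"
Comparing from start:
  Pos 0: 's' != 'e' (stop)
LCP = "" (length 0)


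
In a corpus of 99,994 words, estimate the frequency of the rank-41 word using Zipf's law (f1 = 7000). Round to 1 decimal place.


Zipf's law: f(r) = f(1) / r
f(1) = 7000
f(41) = 7000 / 41
= 170.7 occurrences


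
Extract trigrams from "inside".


Word: "inside" (length 6)
Number of trigrams = 6 - 3 + 1 = 4
  Position 0: "ins"
  Position 1: "nsi"
  Position 2: "sid"
  Position 3: "ide"
Trigrams = "ins", "nsi", "sid", "ide"


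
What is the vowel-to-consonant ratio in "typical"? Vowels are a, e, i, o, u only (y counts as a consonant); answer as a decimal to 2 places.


Word: "typical"
Vowels (a,e,i,o,u): 2
Consonants: 5
Ratio = 2/5
= 0.40


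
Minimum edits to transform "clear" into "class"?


Word 1: "clear" (length 5)
Word 2: "class" (length 5)
One optimal edit sequence (insert/delete/substitute each cost 1):
  1. keep 'c'
  2. keep 'l'
  3. substitute 'e' -> 'a'  (+1)
  4. substitute 'a' -> 's'  (+1)
  5. substitute 'r' -> 's'  (+1)
Total edit operations: 3
Edit distance = 3


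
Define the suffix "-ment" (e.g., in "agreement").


Suffix: -ment
Example: agreement = agree + -ment
Meaning = result of action


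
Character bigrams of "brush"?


Word: "brush" (length 5)
Number of bigrams = 5 - 2 + 1 = 4
  Position 0: "br"
  Position 1: "ru"
  Position 2: "us"
  Position 3: "sh"
Bigrams = "br", "ru", "us", "sh"


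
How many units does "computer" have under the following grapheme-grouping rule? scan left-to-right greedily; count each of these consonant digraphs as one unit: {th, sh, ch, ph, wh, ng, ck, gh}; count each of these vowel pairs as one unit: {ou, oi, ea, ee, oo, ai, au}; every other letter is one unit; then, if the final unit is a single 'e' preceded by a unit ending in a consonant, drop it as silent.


Word: "computer" (8 letters)
Left-to-right scan:
  (1) 'c' (letter)
  (2) 'o' (letter)
  (3) 'm' (letter)
  (4) 'p' (letter)
  (5) 'u' (letter)
  (6) 't' (letter)
  (7) 'e' (letter)
  (8) 'r' (letter)
Units from scan: 8
Sound units = 8 units


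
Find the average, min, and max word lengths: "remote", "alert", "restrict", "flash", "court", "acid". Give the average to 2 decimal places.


Lengths: "remote"=6, "alert"=5, "restrict"=8, "flash"=5, "court"=5, "acid"=4
Sum = 33, Count = 6
Average = 33/6 = 5.50
= avg=5.50, min=4, max=8


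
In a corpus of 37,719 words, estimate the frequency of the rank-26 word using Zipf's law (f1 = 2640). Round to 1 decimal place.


Zipf's law: f(r) = f(1) / r
f(1) = 2640
f(26) = 2640 / 26
= 101.5 occurrences


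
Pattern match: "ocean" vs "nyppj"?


Pattern of "ocean": [0, 1, 2, 3, 4]
Pattern of "nyppj": [0, 1, 2, 2, 3]
Patterns do not match
Same pattern = No


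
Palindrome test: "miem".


Word: "miem"
Reversed: "meim"
Forward == Backward? miem != meim
Palindrome = No


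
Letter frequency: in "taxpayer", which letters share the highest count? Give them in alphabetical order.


Word: "taxpayer"
Letter counts:
  'a': 2
  'e': 1
  'p': 1
  'r': 1
  't': 1
  'x': 1
  'y': 1
Maximum count = 2
Most frequent = 'a' (2 times each)


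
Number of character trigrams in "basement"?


Word: "basement" (length 8)
Number of 3-grams = length - 3 + 1 = 8 - 3 + 1
= 6


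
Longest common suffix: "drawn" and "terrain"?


Word 1: "drawn"
Word 2: "terrain"
Comparing from end:
  Pos -1: 'n' == 'n'
  Pos -2: 'w' != 'i' (stop)
LCS = "n" (length 1)


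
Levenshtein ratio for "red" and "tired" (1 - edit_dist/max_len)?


Word 1: "red" (length 3)
Word 2: "tired" (length 5)
One optimal edit sequence:
  1. insert 't'  (+1)
  2. insert 'i'  (+1)
  3. keep 'r'
  4. keep 'e'
  5. keep 'd'
Edit distance = 2
Max length = max(3, 5) = 5
Similarity = 1 - 2/5
= 0.6000


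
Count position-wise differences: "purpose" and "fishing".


Comparing character by character (same length = 7):
  Pos 0: 'p' vs 'f' !=
  Pos 1: 'u' vs 'i' !=
  Pos 2: 'r' vs 's' !=
  Pos 3: 'p' vs 'h' !=
  Pos 4: 'o' vs 'i' !=
  Pos 5: 's' vs 'n' !=
  Pos 6: 'e' vs 'g' !=
Hamming distance = 7


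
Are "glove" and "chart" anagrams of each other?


Word 1: "glove" → sorted: eglov
Word 2: "chart" → sorted: achrt
Same letters? eglov != achrt
Anagram = No


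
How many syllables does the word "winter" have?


Word: "winter"
Syllable breakdown: win-ter
Counting: 2 parts
= 2 syllables


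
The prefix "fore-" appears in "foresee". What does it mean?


Prefix: fore-
As in: foresee -> fore- + see
Meaning = before


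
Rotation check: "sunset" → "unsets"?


Word: "sunset", Candidate: "unsets"
Method: check if candidate is substring of word+word
"sunsetsunset" contains "unsets"? Yes
Is rotation = Yes


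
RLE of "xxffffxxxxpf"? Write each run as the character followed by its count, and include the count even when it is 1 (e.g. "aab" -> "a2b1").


String: "xxffffxxxxpf"
Scanning for consecutive runs:
  'x' x 2
  'f' x 4
  'x' x 4
  'p' x 1
  'f' x 1
RLE = "x2f4x4p1f1"


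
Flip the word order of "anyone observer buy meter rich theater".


Original: "anyone observer buy meter rich theater"
Words (1..n): anyone | observer | buy | meter | rich | theater
Reversed (n..1): theater | rich | meter | buy | observer | anyone
Result = "theater rich meter buy observer anyone"


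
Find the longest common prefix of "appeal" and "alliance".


Word 1: "appeal"
Word 2: "alliance"
Comparing from start:
  Pos 0: 'a' == 'a'
  Pos 1: 'p' != 'l' (stop)
LCP = "a" (length 1)


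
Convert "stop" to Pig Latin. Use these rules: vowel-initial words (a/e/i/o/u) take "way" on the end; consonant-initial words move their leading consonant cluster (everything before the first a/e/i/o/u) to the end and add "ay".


Word: "stop"
Starts with consonant(s) → move to end, add 'ay'
Consonant cluster: "st"
Pig Latin = "opstay"


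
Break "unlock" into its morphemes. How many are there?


Word: "unlock"
Morphemes: un- / lock
Each morpheme carries meaning
= 2 morphemes


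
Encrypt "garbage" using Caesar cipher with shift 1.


Word: "garbage"
Shift: 1
Each letter → (letter + shift) mod 26:
  'g' (6) + 1 = 7 → 'h'
  'a' (0) + 1 = 1 → 'b'
  'r' (17) + 1 = 18 → 's'
  'b' (1) + 1 = 2 → 'c'
  'a' (0) + 1 = 1 → 'b'
  'g' (6) + 1 = 7 → 'h'
  'e' (4) + 1 = 5 → 'f'
Result = "hbscbhf"


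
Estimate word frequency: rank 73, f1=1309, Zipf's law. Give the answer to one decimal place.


Zipf's law: f(r) = f(1) / r
f(1) = 1309
f(73) = 1309 / 73
= 17.9 occurrences


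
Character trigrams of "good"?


Word: "good" (length 4)
Number of trigrams = 4 - 3 + 1 = 2
  Position 0: "goo"
  Position 1: "ood"
Trigrams = "goo", "ood"


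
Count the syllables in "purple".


Word: "purple"
Syllable breakdown: pur · ple
Counting: 2 parts
= 2 syllables


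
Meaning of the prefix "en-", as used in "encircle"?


Prefix: en-
Example: encircle = en- + circle
Meaning = cause to / put into


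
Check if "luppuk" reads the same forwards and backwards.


Word: "luppuk"
Reversed: "kuppul"
Forward == Backward? luppuk != kuppul
Palindrome = No


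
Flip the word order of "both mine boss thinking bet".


Original: "both mine boss thinking bet"
Words (1..n): both | mine | boss | thinking | bet
Reversed (n..1): bet | thinking | boss | mine | both
Result = "bet thinking boss mine both"


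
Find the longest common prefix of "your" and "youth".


Word 1: "your"
Word 2: "youth"
Comparing from start:
  Pos 0: 'y' == 'y'
  Pos 1: 'o' == 'o'
  Pos 2: 'u' == 'u'
  Pos 3: 'r' != 't' (stop)
LCP = "you" (length 3)


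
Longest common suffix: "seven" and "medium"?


Word 1: "seven"
Word 2: "medium"
Comparing from end:
  Pos -1: 'n' != 'm' (stop)
LCS = "" (length 0)


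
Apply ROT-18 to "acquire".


Word: "acquire"
Shift: 18
Each letter → (letter + shift) mod 26:
  'a' (0) + 18 = 18 → 's'
  'c' (2) + 18 = 20 → 'u'
  'q' (16) + 18 = 8 → 'i'
  'u' (20) + 18 = 12 → 'm'
  'i' (8) + 18 = 0 → 'a'
  'r' (17) + 18 = 9 → 'j'
  'e' (4) + 18 = 22 → 'w'
Result = "suimajw"


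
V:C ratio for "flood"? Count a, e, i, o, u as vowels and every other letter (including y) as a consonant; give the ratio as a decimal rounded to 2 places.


Word: "flood"
Vowels (a,e,i,o,u): 2
Consonants: 3
Ratio = 2/3
= 0.67


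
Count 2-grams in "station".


Word: "station" (length 7)
Number of 2-grams = length - 2 + 1 = 7 - 2 + 1
= 6


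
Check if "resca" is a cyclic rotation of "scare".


Word: "scare", Candidate: "resca"
Method: check if candidate is substring of word+word
"scarescare" contains "resca"? Yes
Is rotation = Yes


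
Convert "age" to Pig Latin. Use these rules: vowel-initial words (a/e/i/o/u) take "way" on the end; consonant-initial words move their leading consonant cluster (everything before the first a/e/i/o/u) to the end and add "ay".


Word: "age"
Starts with vowel → add 'way'
Pig Latin = "ageway"


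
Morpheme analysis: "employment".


Word: "employment"
Morphemes: employ | -ment
Each morpheme carries meaning
= 2 morphemes


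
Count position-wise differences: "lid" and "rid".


Comparing character by character (same length = 3):
  Pos 0: 'l' vs 'r' !=
  Pos 1: 'i' vs 'i' =
  Pos 2: 'd' vs 'd' =
Hamming distance = 1


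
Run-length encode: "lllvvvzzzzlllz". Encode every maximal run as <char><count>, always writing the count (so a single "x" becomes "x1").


String: "lllvvvzzzzlllz"
Scanning for consecutive runs:
  'l' x 3
  'v' x 3
  'z' x 4
  'l' x 3
  'z' x 1
RLE = "l3v3z4l3z1"


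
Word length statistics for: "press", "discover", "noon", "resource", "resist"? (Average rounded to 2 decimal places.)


Lengths: "press"=5, "discover"=8, "noon"=4, "resource"=8, "resist"=6
Sum = 31, Count = 5
Average = 31/5 = 6.20
= avg=6.20, min=4, max=8


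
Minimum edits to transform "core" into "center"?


Word 1: "core" (length 4)
Word 2: "center" (length 6)
One optimal edit sequence (insert/delete/substitute each cost 1):
  1. keep 'c'
  2. insert 'e'  (+1)
  3. substitute 'o' -> 'n'  (+1)
  4. substitute 'r' -> 't'  (+1)
  5. keep 'e'
  6. insert 'r'  (+1)
Total edit operations: 4
Edit distance = 4


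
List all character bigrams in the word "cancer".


Word: "cancer" (length 6)
Number of bigrams = 6 - 2 + 1 = 5
  Position 0: "ca"
  Position 1: "an"
  Position 2: "nc"
  Position 3: "ce"
  Position 4: "er"
Bigrams = "ca", "an", "nc", "ce", "er"


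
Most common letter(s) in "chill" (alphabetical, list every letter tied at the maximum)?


Word: "chill"
Letter counts:
  'c': 1
  'h': 1
  'i': 1
  'l': 2
Maximum count = 2
Most frequent = 'l' (2 times each)


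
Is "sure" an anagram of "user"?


Word 1: "user" → sorted: ersu
Word 2: "sure" → sorted: ersu
Same letters? ersu == ersu
Anagram = Yes


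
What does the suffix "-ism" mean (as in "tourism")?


Suffix: -ism
Example: tourism = tour + -ism
Meaning = belief / practice


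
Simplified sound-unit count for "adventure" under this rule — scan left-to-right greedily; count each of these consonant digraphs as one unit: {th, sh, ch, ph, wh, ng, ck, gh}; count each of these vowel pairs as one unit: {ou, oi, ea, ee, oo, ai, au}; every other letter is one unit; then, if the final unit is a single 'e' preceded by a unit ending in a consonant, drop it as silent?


Word: "adventure" (9 letters)
Left-to-right scan:
  1. 'a' (letter)
  2. 'd' (letter)
  3. 'v' (letter)
  4. 'e' (letter)
  5. 'n' (letter)
  6. 't' (letter)
  7. 'u' (letter)
  8. 'r' (letter)
  9. 'e' (letter)
Units from scan: 9
Final unit is 'e' after a consonant -> drop as silent (-1)
Sound units = 8 units


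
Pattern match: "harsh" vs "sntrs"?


Pattern of "harsh": [0, 1, 2, 3, 0]
Pattern of "sntrs": [0, 1, 2, 3, 0]
Patterns match
Same pattern = Yes


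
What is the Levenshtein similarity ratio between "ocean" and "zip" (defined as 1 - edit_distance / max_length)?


Word 1: "ocean" (length 5)
Word 2: "zip" (length 3)
One optimal edit sequence:
  1. delete 'o'  (+1)
  2. delete 'c'  (+1)
  3. substitute 'e' -> 'z'  (+1)
  4. substitute 'a' -> 'i'  (+1)
  5. substitute 'n' -> 'p'  (+1)
Edit distance = 5
Max length = max(5, 3) = 5
Similarity = 1 - 5/5
= 0.0000


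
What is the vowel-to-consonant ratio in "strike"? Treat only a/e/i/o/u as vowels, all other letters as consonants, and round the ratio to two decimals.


Word: "strike"
Vowels (a,e,i,o,u): 2
Consonants: 4
Ratio = 2/4
= 0.50


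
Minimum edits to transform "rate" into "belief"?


Word 1: "rate" (length 4)
Word 2: "belief" (length 6)
One optimal edit sequence (insert/delete/substitute each cost 1):
  1. insert 'b'  (+1)
  2. substitute 'r' -> 'e'  (+1)
  3. substitute 'a' -> 'l'  (+1)
  4. substitute 't' -> 'i'  (+1)
  5. keep 'e'
  6. insert 'f'  (+1)
Total edit operations: 5
Edit distance = 5


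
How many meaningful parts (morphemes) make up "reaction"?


Word: "reaction"
Morphemes: re- | act | -ion
Each morpheme carries meaning
= 3 morphemes


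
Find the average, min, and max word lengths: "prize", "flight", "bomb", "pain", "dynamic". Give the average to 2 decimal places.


Lengths: "prize"=5, "flight"=6, "bomb"=4, "pain"=4, "dynamic"=7
Sum = 26, Count = 5
Average = 26/5 = 5.20
= avg=5.20, min=4, max=7


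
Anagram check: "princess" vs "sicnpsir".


Word 1: "princess" → sorted: ceinprss
Word 2: "sicnpsir" → sorted: ciinprss
Same letters? ceinprss != ciinprss
Anagram = No


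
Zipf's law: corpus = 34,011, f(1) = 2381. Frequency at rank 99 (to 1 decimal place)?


Zipf's law: f(r) = f(1) / r
f(1) = 2381
f(99) = 2381 / 99
= 24.1 occurrences


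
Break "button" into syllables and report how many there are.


Word: "button"
Syllable breakdown: but | ton
Counting: 2 parts
= 2 syllables


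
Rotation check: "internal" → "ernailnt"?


Word: "internal", Candidate: "ernailnt"
Method: check if candidate is substring of word+word
"internalinternal" contains "ernailnt"? No
Is rotation = No


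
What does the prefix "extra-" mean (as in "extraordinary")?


Prefix: extra-
Example: extraordinary (extra- + ordinary)
Meaning = beyond


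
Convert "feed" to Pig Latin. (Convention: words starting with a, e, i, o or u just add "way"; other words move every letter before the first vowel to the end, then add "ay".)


Word: "feed"
Starts with consonant(s) → move to end, add 'ay'
Consonant cluster: "f"
Pig Latin = "eedfay"


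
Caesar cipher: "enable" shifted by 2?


Word: "enable"
Shift: 2
Each letter → (letter + shift) mod 26:
  'e' (4) + 2 = 6 → 'g'
  'n' (13) + 2 = 15 → 'p'
  'a' (0) + 2 = 2 → 'c'
  'b' (1) + 2 = 3 → 'd'
  'l' (11) + 2 = 13 → 'n'
  'e' (4) + 2 = 6 → 'g'
Result = "gpcdng"


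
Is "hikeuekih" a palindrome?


Word: "hikeuekih"
Reversed: "hikeuekih"
Forward == Backward? hikeuekih == hikeuekih
Palindrome = Yes


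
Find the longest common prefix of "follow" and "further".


Word 1: "follow"
Word 2: "further"
Comparing from start:
  Pos 0: 'f' == 'f'
  Pos 1: 'o' != 'u' (stop)
LCP = "f" (length 1)


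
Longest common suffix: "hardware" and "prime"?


Word 1: "hardware"
Word 2: "prime"
Comparing from end:
  Pos -1: 'e' == 'e'
  Pos -2: 'r' != 'm' (stop)
LCS = "e" (length 1)


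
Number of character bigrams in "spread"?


Word: "spread" (length 6)
Number of 2-grams = length - 2 + 1 = 6 - 2 + 1
= 5


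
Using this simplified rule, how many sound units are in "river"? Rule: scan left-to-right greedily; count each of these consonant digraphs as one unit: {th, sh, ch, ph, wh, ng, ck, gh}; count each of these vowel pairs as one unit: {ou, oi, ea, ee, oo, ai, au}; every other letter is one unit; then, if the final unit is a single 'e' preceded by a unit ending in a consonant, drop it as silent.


Word: "river" (5 letters)
Left-to-right scan:
  (1) 'r' (letter)
  (2) 'i' (letter)
  (3) 'v' (letter)
  (4) 'e' (letter)
  (5) 'r' (letter)
Units from scan: 5
Sound units = 5 units


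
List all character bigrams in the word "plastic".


Word: "plastic" (length 7)
Number of bigrams = 7 - 2 + 1 = 6
  Position 0: "pl"
  Position 1: "la"
  Position 2: "as"
  Position 3: "st"
  Position 4: "ti"
  Position 5: "ic"
Bigrams = "pl", "la", "as", "st", "ti", "ic"


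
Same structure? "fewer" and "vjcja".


Pattern of "fewer": [0, 1, 2, 1, 3]
Pattern of "vjcja": [0, 1, 2, 1, 3]
Patterns match
Same pattern = Yes


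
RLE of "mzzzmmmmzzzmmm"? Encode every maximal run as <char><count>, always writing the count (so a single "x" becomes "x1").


String: "mzzzmmmmzzzmmm"
Scanning for consecutive runs:
  'm' x 1
  'z' x 3
  'm' x 4
  'z' x 3
  'm' x 3
RLE = "m1z3m4z3m3"


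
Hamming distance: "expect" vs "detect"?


Comparing character by character (same length = 6):
  Pos 0: 'e' vs 'd' !=
  Pos 1: 'x' vs 'e' !=
  Pos 2: 'p' vs 't' !=
  Pos 3: 'e' vs 'e' =
  Pos 4: 'c' vs 'c' =
  Pos 5: 't' vs 't' =
Hamming distance = 3


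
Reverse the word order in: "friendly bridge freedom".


Original: "friendly bridge freedom"
Words (1..n): friendly | bridge | freedom
Reversed (n..1): freedom | bridge | friendly
Result = "freedom bridge friendly"


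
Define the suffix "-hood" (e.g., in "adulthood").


Suffix: -hood
Example: adulthood = adult + -hood
Meaning = state / condition


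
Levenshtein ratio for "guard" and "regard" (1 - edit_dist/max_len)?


Word 1: "guard" (length 5)
Word 2: "regard" (length 6)
One optimal edit sequence:
  1. insert 'r'  (+1)
  2. substitute 'g' -> 'e'  (+1)
  3. substitute 'u' -> 'g'  (+1)
  4. keep 'a'
  5. keep 'r'
  6. keep 'd'
Edit distance = 3
Max length = max(5, 6) = 6
Similarity = 1 - 3/6
= 0.5000


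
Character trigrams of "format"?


Word: "format" (length 6)
Number of trigrams = 6 - 3 + 1 = 4
  Position 0: "for"
  Position 1: "orm"
  Position 2: "rma"
  Position 3: "mat"
Trigrams = "for", "orm", "rma", "mat"


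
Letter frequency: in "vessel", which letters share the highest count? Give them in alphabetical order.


Word: "vessel"
Letter counts:
  'e': 2
  'l': 1
  's': 2
  'v': 1
Maximum count = 2
Most frequent = 'e', 's' (2 times each)


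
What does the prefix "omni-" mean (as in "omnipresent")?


Prefix: omni-
Example: omnipresent = omni- + present
Meaning = all


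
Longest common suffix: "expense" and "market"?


Word 1: "expense"
Word 2: "market"
Comparing from end:
  Pos -1: 'e' != 't' (stop)
LCS = "" (length 0)


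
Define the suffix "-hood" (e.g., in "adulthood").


Suffix: -hood
Example: adulthood = adult + -hood
Meaning = state / condition


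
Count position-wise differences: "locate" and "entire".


Comparing character by character (same length = 6):
  Pos 0: 'l' vs 'e' !=
  Pos 1: 'o' vs 'n' !=
  Pos 2: 'c' vs 't' !=
  Pos 3: 'a' vs 'i' !=
  Pos 4: 't' vs 'r' !=
  Pos 5: 'e' vs 'e' =
Hamming distance = 5


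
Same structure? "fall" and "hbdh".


Pattern of "fall": [0, 1, 2, 2]
Pattern of "hbdh": [0, 1, 2, 0]
Patterns do not match
Same pattern = No


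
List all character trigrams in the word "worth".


Word: "worth" (length 5)
Number of trigrams = 5 - 3 + 1 = 3
  Position 0: "wor"
  Position 1: "ort"
  Position 2: "rth"
Trigrams = "wor", "ort", "rth"


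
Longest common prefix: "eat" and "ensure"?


Word 1: "eat"
Word 2: "ensure"
Comparing from start:
  Pos 0: 'e' == 'e'
  Pos 1: 'a' != 'n' (stop)
LCP = "e" (length 1)


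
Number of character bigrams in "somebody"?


Word: "somebody" (length 8)
Number of 2-grams = length - 2 + 1 = 8 - 2 + 1
= 7


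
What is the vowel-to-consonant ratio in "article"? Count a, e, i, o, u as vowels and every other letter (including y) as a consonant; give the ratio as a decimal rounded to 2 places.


Word: "article"
Vowels (a,e,i,o,u): 3
Consonants: 4
Ratio = 3/4
= 0.75


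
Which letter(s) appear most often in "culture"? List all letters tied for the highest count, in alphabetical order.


Word: "culture"
Letter counts:
  'c': 1
  'e': 1
  'l': 1
  'r': 1
  't': 1
  'u': 2
Maximum count = 2
Most frequent = 'u' (2 times each)


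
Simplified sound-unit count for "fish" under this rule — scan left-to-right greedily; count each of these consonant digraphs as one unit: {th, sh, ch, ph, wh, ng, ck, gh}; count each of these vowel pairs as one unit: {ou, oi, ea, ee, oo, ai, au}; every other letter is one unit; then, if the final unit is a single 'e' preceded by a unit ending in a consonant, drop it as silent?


Word: "fish" (4 letters)
Left-to-right scan:
  [1] 'f' (letter)
  [2] 'i' (letter)
  [3] 'sh' (digraph)
Units from scan: 3
Sound units = 3 units


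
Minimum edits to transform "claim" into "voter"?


Word 1: "claim" (length 5)
Word 2: "voter" (length 5)
One optimal edit sequence (insert/delete/substitute each cost 1):
  1. substitute 'c' -> 'v'  (+1)
  2. substitute 'l' -> 'o'  (+1)
  3. substitute 'a' -> 't'  (+1)
  4. substitute 'i' -> 'e'  (+1)
  5. substitute 'm' -> 'r'  (+1)
Total edit operations: 5
Edit distance = 5
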